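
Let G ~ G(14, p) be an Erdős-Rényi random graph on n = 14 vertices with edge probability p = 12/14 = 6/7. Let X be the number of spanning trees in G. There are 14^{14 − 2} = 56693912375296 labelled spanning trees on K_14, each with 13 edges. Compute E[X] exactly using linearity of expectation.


K_14 has 14^{14 − 2} = 56693912375296 labelled spanning trees.
For each such spanning tree H, let X_H = 1 if all 13 edges of H are present in G. Then P[X_H = 1] = p^{13} = (6/7)^{13} = 13060694016/96889010407.
Summing the indicators: E[X] = Σ_H E[X_H] = 56693912375296 · p^{13} = 56693912375296 · 13060694016/96889010407 = 53496602689536/7.
Numerically: E[X] ≈ 7.6424e+12.

E[X] = 56693912375296 · (6/7)^{13} = 53496602689536/7 ≈ 7.6424e+12.


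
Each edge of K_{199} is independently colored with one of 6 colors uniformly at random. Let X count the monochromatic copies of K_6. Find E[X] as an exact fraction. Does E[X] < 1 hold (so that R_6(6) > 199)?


E[X] = C(199, 6) · 6^{1 − 15} = 79936367511 · 6^{−14} = 79936367511/78364164096.
As a reduced fraction: E[X] = 26645455837/26121388032 ≈ 1.0201.
Is E[X] < 1? NO.
Since E[X] ≥ 1, the first-moment bound is inconclusive at n = 199; it does NOT by itself certify R_6(6) > 199.

E[X] = 26645455837/26121388032 ≈ 1.0201; E[X] ≥ 1; first-moment method inconclusive here.


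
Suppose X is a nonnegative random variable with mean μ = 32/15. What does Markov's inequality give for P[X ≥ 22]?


μ = E[X] = 32/15, a = 22.
Markov: P[X ≥ 22] ≤ μ/a = (32/15)/22 = 16/165.
Numerically: ≈ 0.097.
(Since a = 22 > μ = 2.133, the bound 16/165 is < 1 and informative.)

P[X ≥ 22] ≤ 16/165 ≈ 0.097.


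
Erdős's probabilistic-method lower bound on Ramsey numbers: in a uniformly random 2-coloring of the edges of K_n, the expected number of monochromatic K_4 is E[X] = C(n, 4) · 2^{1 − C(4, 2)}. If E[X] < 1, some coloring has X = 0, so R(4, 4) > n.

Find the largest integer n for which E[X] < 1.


We need C(n, 4) · 2^{1 − 6} < 1, i.e. C(n, 4) < 2^{6 − 1} = 32.
Check values of n near the boundary:
  n = 4: C(4, 4) = 1; 1 < 32? YES
  n = 5: C(5, 4) = 5; 5 < 32? YES
  n = 6: C(6, 4) = 15; 15 < 32? YES
  n = 7: C(7, 4) = 35; 35 < 32? NO
  n = 8: C(8, 4) = 70; 70 < 32? NO
The largest n with C(n, 4) < 32 is n = 6 (where E[X] = 15/32 ≈ 0.468750). Hence R(4, 4) > 6, i.e. R(4, 4) ≥ 7.

Largest n = 6; hence R(4, 4) > 6.


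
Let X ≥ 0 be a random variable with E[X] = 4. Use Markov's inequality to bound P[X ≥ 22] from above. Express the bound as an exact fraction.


μ = E[X] = 4, a = 22.
Markov: P[X ≥ 22] ≤ μ/a = (4)/22 = 2/11.
Numerically: ≈ 0.1818.
(Since a = 22 > μ = 4.0000, the bound 2/11 is < 1 and informative.)

P[X ≥ 22] ≤ 2/11 ≈ 0.1818.


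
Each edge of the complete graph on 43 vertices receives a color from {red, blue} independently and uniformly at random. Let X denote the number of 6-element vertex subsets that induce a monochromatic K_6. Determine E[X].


Let X = Σ_S X_S over the C(43, 6) = 6096454 subsets S of size 6, where X_S = 1 if the K_6 on S is monochromatic.
For a fixed S, the K_6 on S has C(6, 2) = 15 edges. P[all 15 edges red] = (1/2)^15, and likewise for blue, so P[monochromatic] = 2·(1/2)^15 = 2^{1 − 15} = 1/16384.
By linearity: E[X] = C(43, 6) · 2^{1 − 15} = 6096454 · 1/16384 = 3048227/8192.
Numerically: E[X] ≈ 372.0980.

E[X] = C(43,6)·2^(1−C(6,2)) = 3048227/8192 ≈ 372.0980.


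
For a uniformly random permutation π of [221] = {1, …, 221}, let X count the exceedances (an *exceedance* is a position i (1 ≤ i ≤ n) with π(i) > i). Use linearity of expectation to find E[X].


Write X = Σ_{i=1}^{221} X_i, where X_i = 1_{π(i) > i}.
For each fixed i, π(i) is uniform over {1, …, 221} (marginal of a uniform permutation), so P[π(i) > i] = (n − i)/n. Summing: Σ_{i=1}^{221} (n − i)/n = (0 + 1 + … + 220)/221 = 221(221 − 1)/(2·221) = (221 − 1)/2.
Hence E[X] = Σ_{i=1}^{221} (221 − i)/221 = 110 ≈ 110.000000.

E[X] = 110 = 110.000000.


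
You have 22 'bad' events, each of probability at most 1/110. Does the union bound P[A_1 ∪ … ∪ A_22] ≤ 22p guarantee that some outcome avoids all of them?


Union bound: P[∪_{i=1}^{22} A_i] ≤ Σ_i P[A_i] ≤ 22·p = 22·(1/110) = 1/5.
Numerically: 1/5 ≈ 0.2000000.
Is 1/5 < 1? YES.
Since P[∪ A_i] ≤ 1/5 < 1, the complement has P[∩ A_i^c] ≥ 1 − 1/5 = 4/5 > 0, so some outcome avoids every A_i.

22·p = 1/5 ≈ 0.2000000; existence CERTIFIED by the union bound.


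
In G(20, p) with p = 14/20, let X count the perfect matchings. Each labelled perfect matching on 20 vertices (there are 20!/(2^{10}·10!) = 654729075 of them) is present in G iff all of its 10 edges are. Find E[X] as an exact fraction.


K_20 has 20!/(2^{10}·10!) = 654729075 labelled perfect matchings.
For each such perfect matching H, let X_H = 1 if all 10 edges of H are present in G. Then P[X_H = 1] = p^{10} = (7/10)^{10} = 282475249/10000000000.
By linearity: E[X] = Σ_H E[X_H] = 654729075 · p^{10} = 654729075 · 282475249/10000000000 = 7397790339526587/400000000.
Numerically: E[X] ≈ 1.849e+07.

E[X] = 654729075 · (7/10)^{10} = 7397790339526587/400000000 ≈ 1.849e+07.


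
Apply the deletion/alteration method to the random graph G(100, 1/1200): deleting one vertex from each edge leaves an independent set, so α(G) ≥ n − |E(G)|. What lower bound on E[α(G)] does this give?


E[|E(G)|] = C(100, 2)·p = 4950 · (1/1200) = 33/8.
E[α(G)] ≥ n − E[|E(G)|] = 100 − 33/8 = 767/8.
Numerically: ≈ 95.8750.
(This is only a lower bound; the true E[α(G)] may be larger.)

E[α(G)] ≥ 767/8 ≈ 95.8750.


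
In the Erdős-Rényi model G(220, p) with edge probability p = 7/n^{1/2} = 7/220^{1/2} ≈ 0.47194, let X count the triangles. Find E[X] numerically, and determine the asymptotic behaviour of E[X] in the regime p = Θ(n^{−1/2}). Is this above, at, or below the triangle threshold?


Number of potential triangles: C(220, 3) = 1750540.
Each occurs with probability p³ ≈ (0.47194)³ ≈ 1.05113888e-01.
By linearity: E[X] = C(220, 3)·p³ ≈ 1750540 · 1.05113888e-01 ≈ 184006.064883.
Since α = 1/2 < 1, p = c/n^{1/2} ≫ 1/n is above the triangle threshold p ~ 1/n. Asymptotically E[X] ~ (c³/6)·n^{3(1−α)} = (7³/6)·n^{1.5} → ∞; triangles are abundant w.h.p.

E[X] ≈ 184006.064883; in regime p = Θ(1/n^{1/2}) E[X] diverges (above the triangle threshold p ~ 1/n).


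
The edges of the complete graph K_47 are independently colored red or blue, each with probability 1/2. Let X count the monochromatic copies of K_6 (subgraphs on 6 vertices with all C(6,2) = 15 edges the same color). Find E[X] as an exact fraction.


Let X = Σ_S X_S over the C(47, 6) = 10737573 subsets S of size 6, where X_S = 1 if the K_6 on S is monochromatic.
For a fixed S, the K_6 on S has C(6, 2) = 15 edges. P[all 15 edges red] = (1/2)^15, and likewise for blue, so P[monochromatic] = 2·(1/2)^15 = 2^{1 − 15} = 1/16384.
By linearity of expectation: E[X] = C(47, 6) · 2^{1 − 15} = 10737573 · 1/16384 = 10737573/16384.
Numerically: E[X] ≈ 655.3694.

E[X] = C(47,6)·2^(1−C(6,2)) = 10737573/16384 ≈ 655.3694.


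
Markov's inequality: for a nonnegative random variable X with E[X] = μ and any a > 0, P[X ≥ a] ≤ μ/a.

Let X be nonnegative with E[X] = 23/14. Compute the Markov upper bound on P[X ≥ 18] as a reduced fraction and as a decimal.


μ = E[X] = 23/14, a = 18.
Markov: P[X ≥ 18] ≤ μ/a = (23/14)/18 = 23/252.
Numerically: ≈ 0.091270.
(Since a = 18 > μ = 1.642857, the bound 23/252 is < 1 and informative.)

P[X ≥ 18] ≤ 23/252 ≈ 0.091270.


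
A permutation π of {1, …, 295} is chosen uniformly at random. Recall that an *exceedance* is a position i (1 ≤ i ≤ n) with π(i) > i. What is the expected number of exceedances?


Write X = Σ_{i=1}^{295} X_i, where X_i = 1_{π(i) > i}.
For each fixed i, π(i) is uniform over {1, …, 295} (marginal of a uniform permutation), so P[π(i) > i] = (n − i)/n. Summing: Σ_{i=1}^{295} (n − i)/n = (0 + 1 + … + 294)/295 = 295(295 − 1)/(2·295) = (295 − 1)/2.
Hence E[X] = Σ_{i=1}^{295} (295 − i)/295 = 147 ≈ 147.0000.

E[X] = 147 = 147.0000.


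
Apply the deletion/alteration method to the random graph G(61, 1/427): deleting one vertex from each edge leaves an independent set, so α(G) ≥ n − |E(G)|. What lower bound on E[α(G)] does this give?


E[|E(G)|] = C(61, 2)·p = 1830 · (1/427) = 30/7.
E[α(G)] ≥ n − E[|E(G)|] = 61 − 30/7 = 397/7.
Numerically: ≈ 56.714.
(This is only a lower bound; the true E[α(G)] may be larger.)

E[α(G)] ≥ 397/7 ≈ 56.714.


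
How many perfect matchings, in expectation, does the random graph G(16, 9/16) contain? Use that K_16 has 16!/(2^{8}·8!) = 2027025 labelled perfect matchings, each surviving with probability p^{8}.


K_16 has 16!/(2^{8}·8!) = 2027025 labelled perfect matchings.
For each such perfect matching H, let X_H = 1 if all 8 edges of H are present in G. Then P[X_H = 1] = p^{8} = (9/16)^{8} = 43046721/4294967296.
Summing the indicators: E[X] = Σ_H E[X_H] = 2027025 · p^{8} = 2027025 · 43046721/4294967296 = 87256779635025/4294967296.
Numerically: E[X] ≈ 2.032e+04.

E[X] = 2027025 · (9/16)^{8} = 87256779635025/4294967296 ≈ 2.032e+04.


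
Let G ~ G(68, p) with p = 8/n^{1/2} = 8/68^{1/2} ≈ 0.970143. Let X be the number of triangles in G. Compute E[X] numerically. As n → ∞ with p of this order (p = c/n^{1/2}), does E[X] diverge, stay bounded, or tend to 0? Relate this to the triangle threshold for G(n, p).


Number of potential triangles: C(68, 3) = 50116.
Each occurs with probability p³ ≈ (0.970143)³ ≈ 9.13075294e-01.
By linearity: E[X] = C(68, 3)·p³ ≈ 50116 · 9.13075294e-01 ≈ 45759.681447.
Since α = 1/2 < 1, p = c/n^{1/2} ≫ 1/n is above the triangle threshold p ~ 1/n. Asymptotically E[X] ~ (c³/6)·n^{3(1−α)} = (8³/6)·n^{1.5} → ∞; triangles are abundant w.h.p.

E[X] ≈ 45759.681447; in regime p = Θ(1/n^{1/2}) E[X] diverges (above the triangle threshold p ~ 1/n).


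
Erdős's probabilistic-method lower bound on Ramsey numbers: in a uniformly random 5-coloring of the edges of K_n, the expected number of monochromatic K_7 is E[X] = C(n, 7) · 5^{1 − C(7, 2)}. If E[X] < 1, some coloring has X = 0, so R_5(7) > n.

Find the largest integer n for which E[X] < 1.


We need C(n, 7) · 5^{1 − 21} < 1, i.e. C(n, 7) < 5^{21 − 1} = 95367431640625.
Check values of n near the boundary:
  n = 335: C(335, 7) = 88202498238195; 88202498238195 < 95367431640625? YES
  n = 336: C(336, 7) = 90079147136880; 90079147136880 < 95367431640625? YES
  n = 337: C(337, 7) = 91989916924632; 91989916924632 < 95367431640625? YES
  n = 338: C(338, 7) = 93935323022736; 93935323022736 < 95367431640625? YES
  n = 339: C(339, 7) = 95915887062372; 95915887062372 < 95367431640625? NO
The largest n with C(n, 7) < 95367431640625 is n = 338 (where E[X] = 93935323022736/95367431640625 ≈ 0.984983). Hence R_5(7) > 338, i.e. R_5(7) ≥ 339.

Largest n = 338; hence R_5(7) > 338.


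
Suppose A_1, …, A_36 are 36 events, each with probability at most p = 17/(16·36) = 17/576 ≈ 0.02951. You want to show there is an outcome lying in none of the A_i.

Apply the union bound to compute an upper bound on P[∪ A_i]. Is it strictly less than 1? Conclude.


Union bound: P[∪_{i=1}^{36} A_i] ≤ Σ_i P[A_i] ≤ 36·p = 36·(17/576) = 17/16.
Numerically: 17/16 ≈ 1.06250.
Is 17/16 < 1? NO.
Since the bound 17/16 is ≥ 1, the union bound is uninformative here; it does NOT by itself certify existence.

36·p = 17/16 ≈ 1.06250; existence NOT certified by the union bound.


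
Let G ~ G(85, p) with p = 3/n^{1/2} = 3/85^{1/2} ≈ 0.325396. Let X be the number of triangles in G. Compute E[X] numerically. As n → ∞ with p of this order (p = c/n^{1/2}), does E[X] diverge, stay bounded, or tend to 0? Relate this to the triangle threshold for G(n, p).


Number of potential triangles: C(85, 3) = 98770.
Each occurs with probability p³ ≈ (0.325396)³ ≈ 3.44536609e-02.
By linearity: E[X] = C(85, 3)·p³ ≈ 98770 · 3.44536609e-02 ≈ 3402.988092.
Since α = 1/2 < 1, p = c/n^{1/2} ≫ 1/n is above the triangle threshold p ~ 1/n. Asymptotically E[X] ~ (c³/6)·n^{3(1−α)} = (3³/6)·n^{1.5} → ∞; triangles are abundant w.h.p.

E[X] ≈ 3402.988092; in regime p = Θ(1/n^{1/2}) E[X] diverges (above the triangle threshold p ~ 1/n).


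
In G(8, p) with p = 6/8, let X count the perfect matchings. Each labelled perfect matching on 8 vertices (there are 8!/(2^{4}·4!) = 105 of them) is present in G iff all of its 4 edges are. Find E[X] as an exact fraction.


K_8 has 8!/(2^{4}·4!) = 105 labelled perfect matchings.
For each such perfect matching H, let X_H = 1 if all 4 edges of H are present in G. Then P[X_H = 1] = p^{4} = (3/4)^{4} = 81/256.
Summing the indicators: E[X] = Σ_H E[X_H] = 105 · p^{4} = 105 · 81/256 = 8505/256.
Numerically: E[X] ≈ 33.2.

E[X] = 105 · (3/4)^{4} = 8505/256 ≈ 33.2.


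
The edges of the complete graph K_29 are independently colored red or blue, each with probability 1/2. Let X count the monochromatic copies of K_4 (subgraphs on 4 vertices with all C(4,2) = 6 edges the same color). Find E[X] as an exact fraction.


Let X = Σ_S X_S over the C(29, 4) = 23751 subsets S of size 4, where X_S = 1 if the K_4 on S is monochromatic.
For a fixed S, the K_4 on S has C(4, 2) = 6 edges. P[all 6 edges red] = (1/2)^6, and likewise for blue, so P[monochromatic] = 2·(1/2)^6 = 2^{1 − 6} = 1/32.
By linearity of expectation: E[X] = C(29, 4) · 2^{1 − 6} = 23751 · 1/32 = 23751/32.
Numerically: E[X] ≈ 742.2188.

E[X] = C(29,4)·2^(1−C(4,2)) = 23751/32 ≈ 742.2188.


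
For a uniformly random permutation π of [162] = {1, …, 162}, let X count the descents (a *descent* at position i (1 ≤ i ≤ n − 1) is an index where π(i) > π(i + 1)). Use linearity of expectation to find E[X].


Write X = Σ X_I over i = 1, …, 161, with X_I the indicator of one descent.
There are 161 indicators.
For each fixed i, the pair (π(i), π(i+1)) is a uniformly random ordered pair of distinct values from {1, …, 162}; by symmetry P[π(i) > π(i+1)] = 1/2.
By linearity: E[X] = 161 · (1/2) = (162 − 1) · (1/2) = 161/2 ≈ 80.50000.

E[X] = 161/2 = 80.50000.


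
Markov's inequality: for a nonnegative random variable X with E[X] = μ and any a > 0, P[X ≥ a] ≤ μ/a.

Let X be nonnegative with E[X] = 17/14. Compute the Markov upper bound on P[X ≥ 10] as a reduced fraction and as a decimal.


μ = E[X] = 17/14, a = 10.
Markov: P[X ≥ 10] ≤ μ/a = (17/14)/10 = 17/140.
Numerically: ≈ 0.1214.
(Since a = 10 > μ = 1.2143, the bound 17/140 is < 1 and informative.)

P[X ≥ 10] ≤ 17/140 ≈ 0.1214.


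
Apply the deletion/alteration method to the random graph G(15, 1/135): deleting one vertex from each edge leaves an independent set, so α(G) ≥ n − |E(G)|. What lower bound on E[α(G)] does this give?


E[|E(G)|] = C(15, 2)·p = 105 · (1/135) = 7/9.
E[α(G)] ≥ n − E[|E(G)|] = 15 − 7/9 = 128/9.
Numerically: ≈ 14.2222.
(This is only a lower bound; the true E[α(G)] may be larger.)

E[α(G)] ≥ 128/9 ≈ 14.2222.


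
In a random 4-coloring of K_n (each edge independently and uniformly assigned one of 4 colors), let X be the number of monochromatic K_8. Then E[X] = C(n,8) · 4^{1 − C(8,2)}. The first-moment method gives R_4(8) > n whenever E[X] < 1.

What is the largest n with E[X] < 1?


We need C(n, 8) · 4^{1 − 28} < 1, i.e. C(n, 8) < 4^{28 − 1} = 18014398509481984.
Check values of n near the boundary:
  n = 407: C(407, 8) = 17424959239309050; 17424959239309050 < 18014398509481984? YES
  n = 408: C(408, 8) = 17773458424095231; 17773458424095231 < 18014398509481984? YES
  n = 409: C(409, 8) = 18128041135797879; 18128041135797879 < 18014398509481984? NO
  n = 410: C(410, 8) = 18488798173326195; 18488798173326195 < 18014398509481984? NO
The largest n with C(n, 8) < 18014398509481984 is n = 408 (where E[X] = 17773458424095231/18014398509481984 ≈ 0.98663). Hence R_4(8) > 408, i.e. R_4(8) ≥ 409.

Largest n = 408; hence R_4(8) > 408.


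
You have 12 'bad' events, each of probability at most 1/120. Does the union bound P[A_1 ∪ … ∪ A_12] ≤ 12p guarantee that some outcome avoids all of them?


Union bound: P[∪_{i=1}^{12} A_i] ≤ Σ_i P[A_i] ≤ 12·p = 12·(1/120) = 1/10.
Numerically: 1/10 ≈ 0.1000000.
Is 1/10 < 1? YES.
Since P[∪ A_i] ≤ 1/10 < 1, the complement has P[∩ A_i^c] ≥ 1 − 1/10 = 9/10 > 0, so some outcome avoids every A_i.

12·p = 1/10 ≈ 0.1000000; existence CERTIFIED by the union bound.


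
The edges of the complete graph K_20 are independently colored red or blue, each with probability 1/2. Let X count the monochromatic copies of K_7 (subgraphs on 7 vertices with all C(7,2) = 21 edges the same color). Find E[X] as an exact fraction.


Let X = Σ_S X_S over the C(20, 7) = 77520 subsets S of size 7, where X_S = 1 if the K_7 on S is monochromatic.
For a fixed S, the K_7 on S has C(7, 2) = 21 edges. P[all 21 edges red] = (1/2)^21, and likewise for blue, so P[monochromatic] = 2·(1/2)^21 = 2^{1 − 21} = 1/1048576.
Summing: E[X] = C(20, 7) · 2^{1 − 21} = 77520 · 1/1048576 = 4845/65536.
Numerically: E[X] ≈ 0.0739.

E[X] = C(20,7)·2^(1−C(7,2)) = 4845/65536 ≈ 0.0739.


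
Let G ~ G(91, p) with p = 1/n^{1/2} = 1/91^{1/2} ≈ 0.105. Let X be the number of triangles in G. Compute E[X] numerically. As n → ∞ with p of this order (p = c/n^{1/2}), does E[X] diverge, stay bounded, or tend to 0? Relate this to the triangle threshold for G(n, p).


Number of potential triangles: C(91, 3) = 121485.
Each occurs with probability p³ ≈ (0.105)³ ≈ 1.15196e-03.
By linearity: E[X] = C(91, 3)·p³ ≈ 121485 · 1.15196e-03 ≈ 139.946.
Since α = 1/2 < 1, p = c/n^{1/2} ≫ 1/n is above the triangle threshold p ~ 1/n. Asymptotically E[X] ~ (c³/6)·n^{3(1−α)} = (1³/6)·n^{1.5} → ∞; triangles are abundant w.h.p.

E[X] ≈ 139.946; in regime p = Θ(1/n^{1/2}) E[X] diverges (above the triangle threshold p ~ 1/n).


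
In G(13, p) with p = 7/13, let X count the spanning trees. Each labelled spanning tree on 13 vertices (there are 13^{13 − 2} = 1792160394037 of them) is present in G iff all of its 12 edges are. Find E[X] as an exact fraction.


K_13 has 13^{13 − 2} = 1792160394037 labelled spanning trees.
For each such spanning tree H, let X_H = 1 if all 12 edges of H are present in G. Then P[X_H = 1] = p^{12} = (7/13)^{12} = 13841287201/23298085122481.
By linearity: E[X] = Σ_H E[X_H] = 1792160394037 · p^{12} = 1792160394037 · 13841287201/23298085122481 = 13841287201/13.
Numerically: E[X] ≈ 1.065e+09.

E[X] = 1792160394037 · (7/13)^{12} = 13841287201/13 ≈ 1.065e+09.


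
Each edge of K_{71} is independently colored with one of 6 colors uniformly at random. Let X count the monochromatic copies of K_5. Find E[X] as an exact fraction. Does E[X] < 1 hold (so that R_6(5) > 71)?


E[X] = C(71, 5) · 6^{1 − 10} = 13019909 · 6^{−9} = 13019909/10077696.
As a reduced fraction: E[X] = 13019909/10077696 ≈ 1.2920.
Is E[X] < 1? NO.
Since E[X] ≥ 1, the first-moment bound is inconclusive at n = 71; it does NOT by itself certify R_6(5) > 71.

E[X] = 13019909/10077696 ≈ 1.2920; E[X] ≥ 1; first-moment method inconclusive here.


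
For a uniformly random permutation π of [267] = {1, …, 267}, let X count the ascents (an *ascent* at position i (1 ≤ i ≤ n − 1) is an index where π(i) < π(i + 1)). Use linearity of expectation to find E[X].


Write X = Σ X_I over i = 1, …, 266, with X_I the indicator of one ascent.
There are 266 indicators.
For each fixed i, the pair (π(i), π(i+1)) is a uniformly random ordered pair of distinct values from {1, …, 267}; by symmetry P[π(i) < π(i+1)] = 1/2.
By linearity: E[X] = 266 · (1/2) = (267 − 1) · (1/2) = 133 ≈ 133.000000.

E[X] = 133 = 133.000000.


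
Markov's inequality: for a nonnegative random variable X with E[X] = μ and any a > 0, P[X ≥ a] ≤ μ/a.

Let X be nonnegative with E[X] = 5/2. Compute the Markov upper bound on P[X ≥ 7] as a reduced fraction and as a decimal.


μ = E[X] = 5/2, a = 7.
Markov: P[X ≥ 7] ≤ μ/a = (5/2)/7 = 5/14.
Numerically: ≈ 0.3571.
(Since a = 7 > μ = 2.5000, the bound 5/14 is < 1 and informative.)

P[X ≥ 7] ≤ 5/14 ≈ 0.3571.


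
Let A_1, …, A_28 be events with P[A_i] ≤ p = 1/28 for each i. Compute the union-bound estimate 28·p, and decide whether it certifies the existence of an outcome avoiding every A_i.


Union bound: P[∪_{i=1}^{28} A_i] ≤ Σ_i P[A_i] ≤ 28·p = 28·(1/28) = 1.
Numerically: 1 ≈ 1.0000000.
Is 1 < 1? NO.
Since the bound 1 is ≥ 1, the union bound is uninformative here; it does NOT by itself certify existence.

28·p = 1 ≈ 1.0000000; existence NOT certified by the union bound.


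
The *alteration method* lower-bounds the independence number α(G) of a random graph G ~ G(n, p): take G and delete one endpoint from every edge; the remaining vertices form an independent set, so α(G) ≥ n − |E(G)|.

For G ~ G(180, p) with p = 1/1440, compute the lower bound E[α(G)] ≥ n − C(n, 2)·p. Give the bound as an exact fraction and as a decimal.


E[|E(G)|] = C(180, 2)·p = 16110 · (1/1440) = 179/16.
E[α(G)] ≥ n − E[|E(G)|] = 180 − 179/16 = 2701/16.
Numerically: ≈ 168.812.
(This is only a lower bound; the true E[α(G)] may be larger.)

E[α(G)] ≥ 2701/16 ≈ 168.812.


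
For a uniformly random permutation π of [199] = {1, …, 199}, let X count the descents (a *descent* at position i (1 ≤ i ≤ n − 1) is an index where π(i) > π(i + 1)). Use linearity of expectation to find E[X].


Write X = Σ X_I over i = 1, …, 198, with X_I the indicator of one descent.
There are 198 indicators.
For each fixed i, the pair (π(i), π(i+1)) is a uniformly random ordered pair of distinct values from {1, …, 199}; by symmetry P[π(i) > π(i+1)] = 1/2.
By linearity: E[X] = 198 · (1/2) = (199 − 1) · (1/2) = 99 ≈ 99.00000.

E[X] = 99 = 99.00000.


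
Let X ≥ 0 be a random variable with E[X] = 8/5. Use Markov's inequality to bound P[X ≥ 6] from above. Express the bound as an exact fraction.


μ = E[X] = 8/5, a = 6.
Markov: P[X ≥ 6] ≤ μ/a = (8/5)/6 = 4/15.
Numerically: ≈ 0.266667.
(Since a = 6 > μ = 1.600000, the bound 4/15 is < 1 and informative.)

P[X ≥ 6] ≤ 4/15 ≈ 0.266667.


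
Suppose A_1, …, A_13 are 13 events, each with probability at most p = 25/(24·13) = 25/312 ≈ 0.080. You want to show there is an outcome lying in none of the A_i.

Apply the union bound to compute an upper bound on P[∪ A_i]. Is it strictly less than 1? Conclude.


Union bound: P[∪_{i=1}^{13} A_i] ≤ Σ_i P[A_i] ≤ 13·p = 13·(25/312) = 25/24.
Numerically: 25/24 ≈ 1.042.
Is 25/24 < 1? NO.
Since the bound 25/24 is ≥ 1, the union bound is uninformative here; it does NOT by itself certify existence.

13·p = 25/24 ≈ 1.042; existence NOT certified by the union bound.


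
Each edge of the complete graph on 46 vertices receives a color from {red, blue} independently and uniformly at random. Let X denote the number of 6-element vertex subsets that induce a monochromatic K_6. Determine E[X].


Let X = Σ_S X_S over the C(46, 6) = 9366819 subsets S of size 6, where X_S = 1 if the K_6 on S is monochromatic.
For a fixed S, the K_6 on S has C(6, 2) = 15 edges. P[all 15 edges red] = (1/2)^15, and likewise for blue, so P[monochromatic] = 2·(1/2)^15 = 2^{1 − 15} = 1/16384.
By linearity of expectation: E[X] = C(46, 6) · 2^{1 − 15} = 9366819 · 1/16384 = 9366819/16384.
Numerically: E[X] ≈ 571.7053.

E[X] = C(46,6)·2^(1−C(6,2)) = 9366819/16384 ≈ 571.7053.


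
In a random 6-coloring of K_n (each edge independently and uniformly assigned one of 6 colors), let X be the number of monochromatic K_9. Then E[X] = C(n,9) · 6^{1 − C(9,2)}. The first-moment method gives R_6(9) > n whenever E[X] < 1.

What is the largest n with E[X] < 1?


We need C(n, 9) · 6^{1 − 36} < 1, i.e. C(n, 9) < 6^{36 − 1} = 1719070799748422591028658176.
Check values of n near the boundary:
  n = 4404: C(4404, 9) = 1703375445537161676647015880; 1703375445537161676647015880 < 1719070799748422591028658176? YES
  n = 4405: C(4405, 9) = 1706862792900636302463627150; 1706862792900636302463627150 < 1719070799748422591028658176? YES
  n = 4406: C(4406, 9) = 1710356485221788389505285700; 1710356485221788389505285700 < 1719070799748422591028658176? YES
  n = 4407: C(4407, 9) = 1713856532599459170657070050; 1713856532599459170657070050 < 1719070799748422591028658176? YES
  n = 4408: C(4408, 9) = 1717362945146264156457459600; 1717362945146264156457459600 < 1719070799748422591028658176? YES
  n = 4409: C(4409, 9) = 1720875732988608787686577131; 1720875732988608787686577131 < 1719070799748422591028658176? NO
  n = 4410: C(4410, 9) = 1724394906266704102180823710; 1724394906266704102180823710 < 1719070799748422591028658176? NO
The largest n with C(n, 9) < 1719070799748422591028658176 is n = 4408 (where E[X] = 35778394690547169926197075/35813974994758803979763712 ≈ 0.9990065). Hence R_6(9) > 4408, i.e. R_6(9) ≥ 4409.

Largest n = 4408; hence R_6(9) > 4408.


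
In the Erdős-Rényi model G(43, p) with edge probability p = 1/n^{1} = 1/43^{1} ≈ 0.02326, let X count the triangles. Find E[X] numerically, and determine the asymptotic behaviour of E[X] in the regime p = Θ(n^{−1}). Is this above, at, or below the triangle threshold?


Number of potential triangles: C(43, 3) = 12341.
Each occurs with probability p³ ≈ (0.02326)³ ≈ 1.257751e-05.
By linearity: E[X] = C(43, 3)·p³ ≈ 12341 · 1.257751e-05 ≈ 0.1552.
Here α = 1, so p = 1/n is exactly at the triangle threshold p ~ 1/n. Asymptotically E[X] → c³/6 = 1³/6 = 1/6 ≈ 0.1667, a bounded constant. In this regime the triangle count is asymptotically Poisson(c³/6).

E[X] ≈ 0.1552; in regime p = Θ(1/n^{1}) E[X] stays bounded (at the triangle threshold p ~ 1/n).


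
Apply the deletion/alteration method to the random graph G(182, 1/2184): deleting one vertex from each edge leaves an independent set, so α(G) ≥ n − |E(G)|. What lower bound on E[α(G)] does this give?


E[|E(G)|] = C(182, 2)·p = 16471 · (1/2184) = 181/24.
E[α(G)] ≥ n − E[|E(G)|] = 182 − 181/24 = 4187/24.
Numerically: ≈ 174.458.
(This is only a lower bound; the true E[α(G)] may be larger.)

E[α(G)] ≥ 4187/24 ≈ 174.458.


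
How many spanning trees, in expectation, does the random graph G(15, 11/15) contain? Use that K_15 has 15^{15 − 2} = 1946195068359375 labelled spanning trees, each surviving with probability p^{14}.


K_15 has 15^{15 − 2} = 1946195068359375 labelled spanning trees.
For each such spanning tree H, let X_H = 1 if all 14 edges of H are present in G. Then P[X_H = 1] = p^{14} = (11/15)^{14} = 379749833583241/29192926025390625.
By linearity: E[X] = Σ_H E[X_H] = 1946195068359375 · p^{14} = 1946195068359375 · 379749833583241/29192926025390625 = 379749833583241/15.
Numerically: E[X] ≈ 2.53e+13.

E[X] = 1946195068359375 · (11/15)^{14} = 379749833583241/15 ≈ 2.53e+13.


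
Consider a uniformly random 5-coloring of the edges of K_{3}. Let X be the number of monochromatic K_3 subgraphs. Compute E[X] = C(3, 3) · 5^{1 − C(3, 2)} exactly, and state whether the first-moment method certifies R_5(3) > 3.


E[X] = C(3, 3) · 5^{1 − 3} = 1 · 5^{−2} = 1/25.
As a reduced fraction: E[X] = 1/25 ≈ 0.040.
Is E[X] < 1? YES.
Since E[X] < 1, there exists a 5-coloring of K_{3} with no monochromatic K_3; hence R_5(3) > 3.

E[X] = 1/25 ≈ 0.040; E[X] < 1, so R_5(3) > 3.


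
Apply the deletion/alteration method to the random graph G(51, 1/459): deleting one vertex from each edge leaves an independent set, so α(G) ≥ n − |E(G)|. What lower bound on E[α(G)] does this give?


E[|E(G)|] = C(51, 2)·p = 1275 · (1/459) = 25/9.
E[α(G)] ≥ n − E[|E(G)|] = 51 − 25/9 = 434/9.
Numerically: ≈ 48.222222.
(This is only a lower bound; the true E[α(G)] may be larger.)

E[α(G)] ≥ 434/9 ≈ 48.222222.


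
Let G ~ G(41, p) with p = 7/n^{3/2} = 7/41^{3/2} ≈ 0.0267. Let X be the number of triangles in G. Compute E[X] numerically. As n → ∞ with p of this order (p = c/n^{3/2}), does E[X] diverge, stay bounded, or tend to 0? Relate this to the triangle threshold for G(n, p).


Number of potential triangles: C(41, 3) = 10660.
Each occurs with probability p³ ≈ (0.0267)³ ≈ 1.89569e-05.
By linearity: E[X] = C(41, 3)·p³ ≈ 10660 · 1.89569e-05 ≈ 0.202.
Since α = 3/2 > 1, p = c/n^{3/2} = o(1/n) is below the triangle threshold p ~ 1/n. Asymptotically E[X] ~ (c³/6)·n^{3(1−α)} = (7³/6)·n^{-1.5} → 0, so by Markov's inequality G has no triangles w.h.p.

E[X] ≈ 0.202; in regime p = Θ(1/n^{3/2}) E[X] tends to 0 (below the triangle threshold p ~ 1/n).


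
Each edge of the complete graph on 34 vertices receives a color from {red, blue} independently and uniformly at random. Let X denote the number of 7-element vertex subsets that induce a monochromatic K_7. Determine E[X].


Let X = Σ_S X_S over the C(34, 7) = 5379616 subsets S of size 7, where X_S = 1 if the K_7 on S is monochromatic.
For a fixed S, the K_7 on S has C(7, 2) = 21 edges. P[all 21 edges red] = (1/2)^21, and likewise for blue, so P[monochromatic] = 2·(1/2)^21 = 2^{1 − 21} = 1/1048576.
By linearity: E[X] = C(34, 7) · 2^{1 − 21} = 5379616 · 1/1048576 = 168113/32768.
Numerically: E[X] ≈ 5.1304.

E[X] = C(34,7)·2^(1−C(7,2)) = 168113/32768 ≈ 5.1304.


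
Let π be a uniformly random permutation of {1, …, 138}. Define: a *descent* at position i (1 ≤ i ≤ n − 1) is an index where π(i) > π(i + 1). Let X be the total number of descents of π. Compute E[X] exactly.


Write X = Σ X_I over i = 1, …, 137, with X_I the indicator of one descent.
There are 137 indicators.
For each fixed i, the pair (π(i), π(i+1)) is a uniformly random ordered pair of distinct values from {1, …, 138}; by symmetry P[π(i) > π(i+1)] = 1/2.
By linearity: E[X] = 137 · (1/2) = (138 − 1) · (1/2) = 137/2 ≈ 68.500.

E[X] = 137/2 = 68.500.


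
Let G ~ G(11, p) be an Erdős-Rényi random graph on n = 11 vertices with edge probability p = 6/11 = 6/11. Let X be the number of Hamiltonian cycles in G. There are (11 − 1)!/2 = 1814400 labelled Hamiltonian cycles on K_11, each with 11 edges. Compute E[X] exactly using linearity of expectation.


K_11 has (11 − 1)!/2 = 1814400 labelled Hamiltonian cycles.
For each such Hamiltonian cycle H, let X_H = 1 if all 11 edges of H are present in G. Then P[X_H = 1] = p^{11} = (6/11)^{11} = 362797056/285311670611.
By linearity of expectation: E[X] = Σ_H E[X_H] = 1814400 · p^{11} = 1814400 · 362797056/285311670611 = 658258978406400/285311670611.
Numerically: E[X] ≈ 2307.2.

E[X] = 1814400 · (6/11)^{11} = 658258978406400/285311670611 ≈ 2307.2.


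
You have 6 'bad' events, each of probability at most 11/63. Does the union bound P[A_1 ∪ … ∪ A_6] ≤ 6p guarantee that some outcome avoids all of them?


Union bound: P[∪_{i=1}^{6} A_i] ≤ Σ_i P[A_i] ≤ 6·p = 6·(11/63) = 22/21.
Numerically: 22/21 ≈ 1.0476.
Is 22/21 < 1? NO.
Since the bound 22/21 is ≥ 1, the union bound is uninformative here; it does NOT by itself certify existence.

6·p = 22/21 ≈ 1.0476; existence NOT certified by the union bound.


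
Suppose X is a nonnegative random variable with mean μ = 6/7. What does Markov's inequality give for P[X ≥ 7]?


μ = E[X] = 6/7, a = 7.
Markov: P[X ≥ 7] ≤ μ/a = (6/7)/7 = 6/49.
Numerically: ≈ 0.12245.
(Since a = 7 > μ = 0.85714, the bound 6/49 is < 1 and informative.)

P[X ≥ 7] ≤ 6/49 ≈ 0.12245.


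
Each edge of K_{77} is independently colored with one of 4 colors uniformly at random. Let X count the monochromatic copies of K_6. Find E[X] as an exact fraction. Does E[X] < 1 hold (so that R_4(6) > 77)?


E[X] = C(77, 6) · 4^{1 − 15} = 237093780 · 4^{−14} = 237093780/268435456.
As a reduced fraction: E[X] = 59273445/67108864 ≈ 0.8832.
Is E[X] < 1? YES.
Since E[X] < 1, there exists a 4-coloring of K_{77} with no monochromatic K_6; hence R_4(6) > 77.

E[X] = 59273445/67108864 ≈ 0.8832; E[X] < 1, so R_4(6) > 77.


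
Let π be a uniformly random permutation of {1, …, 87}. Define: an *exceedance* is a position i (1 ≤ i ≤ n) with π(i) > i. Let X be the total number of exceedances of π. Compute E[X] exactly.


Write X = Σ_{i=1}^{87} X_i, where X_i = 1_{π(i) > i}.
For each fixed i, π(i) is uniform over {1, …, 87} (marginal of a uniform permutation), so P[π(i) > i] = (n − i)/n. Summing: Σ_{i=1}^{87} (n − i)/n = (0 + 1 + … + 86)/87 = 87(87 − 1)/(2·87) = (87 − 1)/2.
Hence E[X] = Σ_{i=1}^{87} (87 − i)/87 = 43 ≈ 43.00000.

E[X] = 43 = 43.00000.


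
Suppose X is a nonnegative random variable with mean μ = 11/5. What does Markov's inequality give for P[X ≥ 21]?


μ = E[X] = 11/5, a = 21.
Markov: P[X ≥ 21] ≤ μ/a = (11/5)/21 = 11/105.
Numerically: ≈ 0.105.
(Since a = 21 > μ = 2.200, the bound 11/105 is < 1 and informative.)

P[X ≥ 21] ≤ 11/105 ≈ 0.105.


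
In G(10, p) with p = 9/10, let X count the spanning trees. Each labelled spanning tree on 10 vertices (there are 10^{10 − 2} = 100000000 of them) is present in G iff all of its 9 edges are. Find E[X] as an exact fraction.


K_10 has 10^{10 − 2} = 100000000 labelled spanning trees.
For each such spanning tree H, let X_H = 1 if all 9 edges of H are present in G. Then P[X_H = 1] = p^{9} = (9/10)^{9} = 387420489/1000000000.
By linearity of expectation: E[X] = Σ_H E[X_H] = 100000000 · p^{9} = 100000000 · 387420489/1000000000 = 387420489/10.
Numerically: E[X] ≈ 3.8742e+07.

E[X] = 100000000 · (9/10)^{9} = 387420489/10 ≈ 3.8742e+07.


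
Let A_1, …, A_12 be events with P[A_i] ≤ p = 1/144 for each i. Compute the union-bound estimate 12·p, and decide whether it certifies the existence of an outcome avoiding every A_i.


Union bound: P[∪_{i=1}^{12} A_i] ≤ Σ_i P[A_i] ≤ 12·p = 12·(1/144) = 1/12.
Numerically: 1/12 ≈ 0.08333.
Is 1/12 < 1? YES.
Since P[∪ A_i] ≤ 1/12 < 1, the complement has P[∩ A_i^c] ≥ 1 − 1/12 = 11/12 > 0, so some outcome avoids every A_i.

12·p = 1/12 ≈ 0.08333; existence CERTIFIED by the union bound.


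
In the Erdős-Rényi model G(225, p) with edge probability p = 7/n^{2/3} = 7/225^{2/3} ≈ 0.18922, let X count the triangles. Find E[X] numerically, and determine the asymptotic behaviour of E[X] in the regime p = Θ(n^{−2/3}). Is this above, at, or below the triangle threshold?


Number of potential triangles: C(225, 3) = 1873200.
Each occurs with probability p³ ≈ (0.18922)³ ≈ 6.7753086e-03.
By linearity: E[X] = C(225, 3)·p³ ≈ 1873200 · 6.7753086e-03 ≈ 12691.50815.
Since α = 2/3 < 1, p = c/n^{2/3} ≫ 1/n is above the triangle threshold p ~ 1/n. Asymptotically E[X] ~ (c³/6)·n^{3(1−α)} = (7³/6)·n^{1} → ∞; triangles are abundant w.h.p.

E[X] ≈ 12691.50815; in regime p = Θ(1/n^{2/3}) E[X] diverges (above the triangle threshold p ~ 1/n).


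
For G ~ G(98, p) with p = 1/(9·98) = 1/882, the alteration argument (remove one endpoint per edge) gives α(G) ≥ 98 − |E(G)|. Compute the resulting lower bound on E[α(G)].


E[|E(G)|] = C(98, 2)·p = 4753 · (1/882) = 97/18.
E[α(G)] ≥ n − E[|E(G)|] = 98 − 97/18 = 1667/18.
Numerically: ≈ 92.611111.
(This is only a lower bound; the true E[α(G)] may be larger.)

E[α(G)] ≥ 1667/18 ≈ 92.611111.


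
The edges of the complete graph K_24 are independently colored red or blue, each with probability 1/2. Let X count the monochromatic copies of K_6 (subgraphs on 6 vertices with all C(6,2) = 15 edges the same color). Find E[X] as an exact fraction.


Let X = Σ_S X_S over the C(24, 6) = 134596 subsets S of size 6, where X_S = 1 if the K_6 on S is monochromatic.
For a fixed S, the K_6 on S has C(6, 2) = 15 edges. P[all 15 edges red] = (1/2)^15, and likewise for blue, so P[monochromatic] = 2·(1/2)^15 = 2^{1 − 15} = 1/16384.
By linearity: E[X] = C(24, 6) · 2^{1 − 15} = 134596 · 1/16384 = 33649/4096.
Numerically: E[X] ≈ 8.215.

E[X] = C(24,6)·2^(1−C(6,2)) = 33649/4096 ≈ 8.215.


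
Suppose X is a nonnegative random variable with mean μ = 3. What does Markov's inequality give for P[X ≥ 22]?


μ = E[X] = 3, a = 22.
Markov: P[X ≥ 22] ≤ μ/a = (3)/22 = 3/22.
Numerically: ≈ 0.136.
(Since a = 22 > μ = 3.000, the bound 3/22 is < 1 and informative.)

P[X ≥ 22] ≤ 3/22 ≈ 0.136.


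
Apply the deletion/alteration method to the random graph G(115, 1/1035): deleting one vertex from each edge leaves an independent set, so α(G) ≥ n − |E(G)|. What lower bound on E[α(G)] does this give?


E[|E(G)|] = C(115, 2)·p = 6555 · (1/1035) = 19/3.
E[α(G)] ≥ n − E[|E(G)|] = 115 − 19/3 = 326/3.
Numerically: ≈ 108.667.
(This is only a lower bound; the true E[α(G)] may be larger.)

E[α(G)] ≥ 326/3 ≈ 108.667.


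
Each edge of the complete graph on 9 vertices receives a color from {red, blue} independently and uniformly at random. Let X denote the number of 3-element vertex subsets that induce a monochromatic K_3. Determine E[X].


Let X = Σ_S X_S over the C(9, 3) = 84 subsets S of size 3, where X_S = 1 if the K_3 on S is monochromatic.
For a fixed S, the K_3 on S has C(3, 2) = 3 edges. P[all 3 edges red] = (1/2)^3, and likewise for blue, so P[monochromatic] = 2·(1/2)^3 = 2^{1 − 3} = 1/4.
By linearity: E[X] = C(9, 3) · 2^{1 − 3} = 84 · 1/4 = 21.
Numerically: E[X] ≈ 21.000000.

E[X] = C(9,3)·2^(1−C(3,2)) = 21 ≈ 21.000000.


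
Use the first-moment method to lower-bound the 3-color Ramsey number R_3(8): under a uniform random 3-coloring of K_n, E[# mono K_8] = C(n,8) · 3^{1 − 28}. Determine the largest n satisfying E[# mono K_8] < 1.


We need C(n, 8) · 3^{1 − 28} < 1, i.e. C(n, 8) < 3^{28 − 1} = 7625597484987.
Check values of n near the boundary:
  n = 153: C(153, 8) = 6183023199255; 6183023199255 < 7625597484987? YES
  n = 154: C(154, 8) = 6521818990995; 6521818990995 < 7625597484987? YES
  n = 155: C(155, 8) = 6876747915675; 6876747915675 < 7625597484987? YES
  n = 156: C(156, 8) = 7248464019225; 7248464019225 < 7625597484987? YES
  n = 157: C(157, 8) = 7637643295425; 7637643295425 < 7625597484987? NO
The largest n with C(n, 8) < 7625597484987 is n = 156 (where E[X] = 805384891025/847288609443 ≈ 0.9505). Hence R_3(8) > 156, i.e. R_3(8) ≥ 157.

Largest n = 156; hence R_3(8) > 156.


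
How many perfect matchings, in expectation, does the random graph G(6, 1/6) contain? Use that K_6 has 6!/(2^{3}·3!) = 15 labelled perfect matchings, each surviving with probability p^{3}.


K_6 has 6!/(2^{3}·3!) = 15 labelled perfect matchings.
For each such perfect matching H, let X_H = 1 if all 3 edges of H are present in G. Then P[X_H = 1] = p^{3} = (1/6)^{3} = 1/216.
By linearity: E[X] = Σ_H E[X_H] = 15 · p^{3} = 15 · 1/216 = 5/72.
Numerically: E[X] ≈ 0.069444.

E[X] = 15 · (1/6)^{3} = 5/72 ≈ 0.069444.


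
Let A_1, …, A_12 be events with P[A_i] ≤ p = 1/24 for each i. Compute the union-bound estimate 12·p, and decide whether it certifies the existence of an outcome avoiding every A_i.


Union bound: P[∪_{i=1}^{12} A_i] ≤ Σ_i P[A_i] ≤ 12·p = 12·(1/24) = 1/2.
Numerically: 1/2 ≈ 0.500.
Is 1/2 < 1? YES.
Since P[∪ A_i] ≤ 1/2 < 1, the complement has P[∩ A_i^c] ≥ 1 − 1/2 = 1/2 > 0, so some outcome avoids every A_i.

12·p = 1/2 ≈ 0.500; existence CERTIFIED by the union bound.


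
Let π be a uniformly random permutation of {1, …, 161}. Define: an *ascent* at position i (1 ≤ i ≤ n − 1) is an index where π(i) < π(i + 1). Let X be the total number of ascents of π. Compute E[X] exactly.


Write X = Σ X_I over i = 1, …, 160, with X_I the indicator of one ascent.
There are 160 indicators.
For each fixed i, the pair (π(i), π(i+1)) is a uniformly random ordered pair of distinct values from {1, …, 161}; by symmetry P[π(i) < π(i+1)] = 1/2.
By linearity: E[X] = 160 · (1/2) = (161 − 1) · (1/2) = 80 ≈ 80.0000.

E[X] = 80 = 80.0000.


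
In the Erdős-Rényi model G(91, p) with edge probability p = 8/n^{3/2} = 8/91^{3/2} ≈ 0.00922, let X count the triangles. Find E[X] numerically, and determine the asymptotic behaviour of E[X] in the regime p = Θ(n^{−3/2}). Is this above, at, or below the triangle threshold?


Number of potential triangles: C(91, 3) = 121485.
Each occurs with probability p³ ≈ (0.00922)³ ≈ 7.82679e-07.
By linearity: E[X] = C(91, 3)·p³ ≈ 121485 · 7.82679e-07 ≈ 0.095.
Since α = 3/2 > 1, p = c/n^{3/2} = o(1/n) is below the triangle threshold p ~ 1/n. Asymptotically E[X] ~ (c³/6)·n^{3(1−α)} = (8³/6)·n^{-1.5} → 0, so by Markov's inequality G has no triangles w.h.p.

E[X] ≈ 0.095; in regime p = Θ(1/n^{3/2}) E[X] tends to 0 (below the triangle threshold p ~ 1/n).
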